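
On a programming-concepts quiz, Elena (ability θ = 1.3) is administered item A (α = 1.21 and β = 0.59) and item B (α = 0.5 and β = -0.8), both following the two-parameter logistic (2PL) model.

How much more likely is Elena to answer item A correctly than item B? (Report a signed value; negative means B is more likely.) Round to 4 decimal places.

-0.0383

P(θ) = 1 / (1 + exp(−α(θ − β)))
P_A = 0.7025
P_B = 0.7408
P_A − P_B = -0.0383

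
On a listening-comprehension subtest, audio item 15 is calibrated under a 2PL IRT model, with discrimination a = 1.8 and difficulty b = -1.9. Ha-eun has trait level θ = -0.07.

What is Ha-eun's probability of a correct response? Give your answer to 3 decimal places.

P(θ) = 1 / (1 + exp(−a(θ − b)))
Exponent: 1.8 × (-0.07 − (-1.9)) = 3.2940
1/(1 + e^{-3.2940}) = 0.9642

0.964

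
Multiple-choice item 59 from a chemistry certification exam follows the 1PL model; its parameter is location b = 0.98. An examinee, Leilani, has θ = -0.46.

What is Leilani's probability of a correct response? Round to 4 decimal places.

P(θ) = 1 / (1 + exp(−(θ − b)))
Exponent: (-0.46 − 0.98) = -1.4400
1/(1 + e^{1.4400}) = 0.1915
P = 0.1915

0.1915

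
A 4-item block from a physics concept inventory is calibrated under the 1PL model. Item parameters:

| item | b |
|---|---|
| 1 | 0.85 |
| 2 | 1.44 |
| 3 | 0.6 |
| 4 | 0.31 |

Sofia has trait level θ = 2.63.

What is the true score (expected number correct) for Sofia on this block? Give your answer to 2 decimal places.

P(θ) = 1 / (1 + exp(−(θ − b)))
P_1 = 1/(1+e^{-1.7800}) = 0.8557
P_2 = 1/(1+e^{-1.1900}) = 0.7667
P_3 = 1/(1+e^{-2.0300}) = 0.8839
P_4 = 1/(1+e^{-2.3200}) = 0.9105
E[score] = 0.8557 + 0.7667 + 0.8839 + 0.9105 = 3.4169

3.42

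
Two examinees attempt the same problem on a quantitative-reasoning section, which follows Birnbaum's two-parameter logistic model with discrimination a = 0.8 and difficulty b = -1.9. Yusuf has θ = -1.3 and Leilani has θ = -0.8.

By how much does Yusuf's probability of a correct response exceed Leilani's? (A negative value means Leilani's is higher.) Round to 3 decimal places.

-0.089

P(θ) = 1 / (1 + exp(−a(θ − b)))
P(Yusuf) = 0.6177  [exponent 0.4800]
P(Leilani) = 0.7068  [exponent 0.8800]
Difference = 0.6177 − 0.7068 = -0.0891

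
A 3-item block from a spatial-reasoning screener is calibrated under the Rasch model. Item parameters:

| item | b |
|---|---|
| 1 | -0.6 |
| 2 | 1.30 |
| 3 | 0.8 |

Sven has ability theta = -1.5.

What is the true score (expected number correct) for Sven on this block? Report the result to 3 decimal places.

0.437

P(theta) = 1 / (1 + exp(−(theta − b)))
P_1 = 1/(1+e^{0.9000}) = 0.2891
P_2 = 1/(1+e^{2.8000}) = 0.0573
P_3 = 1/(1+e^{2.3000}) = 0.0911
E[score] = 0.2891 + 0.0573 + 0.0911 = 0.4375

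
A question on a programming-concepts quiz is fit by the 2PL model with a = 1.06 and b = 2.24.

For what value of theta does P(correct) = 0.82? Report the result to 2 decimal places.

3.67

P(theta) = 1 / (1 + exp(−a(theta − b)))
logit = ln(0.8200/0.1800) = 1.5163
theta = b + logit/(a) = 2.24 + 1.5163/1.0600 = 3.6705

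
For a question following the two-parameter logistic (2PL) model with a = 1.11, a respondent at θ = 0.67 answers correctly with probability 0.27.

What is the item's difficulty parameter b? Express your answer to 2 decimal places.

P(θ) = 1 / (1 + exp(−a(θ − b)))
logit(0.27) = ln(0.27/0.73) = -0.9946
b = θ − logit/(a) = 0.67 − (-0.9946)/1.1100 = 1.5661

1.57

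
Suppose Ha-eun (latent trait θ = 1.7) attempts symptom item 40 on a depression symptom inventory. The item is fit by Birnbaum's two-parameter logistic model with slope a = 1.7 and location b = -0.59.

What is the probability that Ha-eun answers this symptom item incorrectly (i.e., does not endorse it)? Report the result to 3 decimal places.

0.020

P(θ) = 1 / (1 + exp(−a(θ − b)))
Exponent: 1.7 × (1.7 − (-0.59)) = 3.8930
1/(1 + e^{-3.8930}) = 0.9800
P(incorrect) = 1 − 0.9800 = 0.0200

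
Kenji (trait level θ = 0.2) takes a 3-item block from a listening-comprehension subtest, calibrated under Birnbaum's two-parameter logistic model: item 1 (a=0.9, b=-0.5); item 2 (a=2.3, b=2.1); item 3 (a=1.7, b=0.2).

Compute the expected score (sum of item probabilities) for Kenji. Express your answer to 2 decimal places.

1.16

P(θ) = 1 / (1 + exp(−a(θ − b)))
P_1 = 1/(1+e^{-0.6300}) = 0.6525
P_2 = 1/(1+e^{4.3700}) = 0.0125
P_3 = 1/(1+e^{0.0000}) = 0.5000
E[score] = 0.6525 + 0.0125 + 0.5000 = 1.1650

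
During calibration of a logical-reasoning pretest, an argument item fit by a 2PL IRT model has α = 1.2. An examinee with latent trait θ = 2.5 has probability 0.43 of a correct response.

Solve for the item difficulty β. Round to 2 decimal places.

P(θ) = 1 / (1 + exp(−α(θ − β)))
logit(0.43) = ln(0.43/0.57) = -0.2819
β = θ − logit/(α) = 2.5 − (-0.2819)/1.2000 = 2.7349

2.73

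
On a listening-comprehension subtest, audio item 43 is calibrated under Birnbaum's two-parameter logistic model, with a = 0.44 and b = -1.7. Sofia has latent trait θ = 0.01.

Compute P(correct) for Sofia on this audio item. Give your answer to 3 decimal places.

P(θ) = 1 / (1 + exp(−a(θ − b)))
Exponent: 0.44 × (0.01 − (-1.7)) = 0.7524
1/(1 + e^{-0.7524}) = 0.6797

0.680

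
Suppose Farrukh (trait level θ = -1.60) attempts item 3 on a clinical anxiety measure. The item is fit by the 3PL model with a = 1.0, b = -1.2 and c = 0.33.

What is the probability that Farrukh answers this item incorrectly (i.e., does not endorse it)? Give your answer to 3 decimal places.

P(θ) = c + (1 − c) · 1 / (1 + exp(−a(θ − b)))
Exponent: 1.0 × (-1.60 − (-1.2)) = -0.4000
1/(1 + e^{0.4000}) = 0.4013
P = 0.33 + 0.67 × 0.4013 = 0.5989
P(incorrect) = 1 − 0.5989 = 0.4011

0.401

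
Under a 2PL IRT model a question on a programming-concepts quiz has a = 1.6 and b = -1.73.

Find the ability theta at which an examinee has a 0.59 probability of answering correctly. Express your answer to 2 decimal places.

-1.50

P(theta) = 1 / (1 + exp(−a(theta − b)))
logit = ln(0.5900/0.4100) = 0.3640
theta = b + logit/(a) = -1.73 + 0.3640/1.6000 = -1.5025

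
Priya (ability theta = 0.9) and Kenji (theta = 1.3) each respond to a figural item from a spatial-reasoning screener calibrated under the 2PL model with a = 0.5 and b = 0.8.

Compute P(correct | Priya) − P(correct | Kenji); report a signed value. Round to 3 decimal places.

-0.050

P(theta) = 1 / (1 + exp(−a(theta − b)))
P(Priya) = 0.5125  [exponent 0.0500]
P(Kenji) = 0.5622  [exponent 0.2500]
Difference = 0.5125 − 0.5622 = -0.0497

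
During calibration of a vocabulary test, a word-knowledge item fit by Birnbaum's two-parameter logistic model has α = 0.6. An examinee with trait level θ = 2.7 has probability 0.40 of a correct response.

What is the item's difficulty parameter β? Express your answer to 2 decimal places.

3.38

P(θ) = 1 / (1 + exp(−α(θ − β)))
logit(0.40) = ln(0.40/0.60) = -0.4055
β = θ − logit/(α) = 2.7 − (-0.4055)/0.6000 = 3.3758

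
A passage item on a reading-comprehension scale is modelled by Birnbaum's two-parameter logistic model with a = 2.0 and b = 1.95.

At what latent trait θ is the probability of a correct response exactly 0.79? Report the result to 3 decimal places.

P(θ) = 1 / (1 + exp(−a(θ − b)))
logit = ln(0.7900/0.2100) = 1.3249
θ = b + logit/(a) = 1.95 + 1.3249/2.0000 = 2.6125

2.612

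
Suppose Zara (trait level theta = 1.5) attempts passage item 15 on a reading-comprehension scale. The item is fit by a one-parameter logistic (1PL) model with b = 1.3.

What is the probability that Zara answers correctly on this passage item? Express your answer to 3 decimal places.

0.550

P(theta) = 1 / (1 + exp(−(theta − b)))
Exponent: (1.5 − 1.3) = 0.2000
1/(1 + e^{-0.2000}) = 0.5498
P = 0.5498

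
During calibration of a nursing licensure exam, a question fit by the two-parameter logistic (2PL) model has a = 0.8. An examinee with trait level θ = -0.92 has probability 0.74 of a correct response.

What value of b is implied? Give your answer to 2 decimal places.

-2.23

P(θ) = 1 / (1 + exp(−a(θ − b)))
logit(0.74) = ln(0.74/0.26) = 1.0460
b = θ − logit/(a) = -0.92 − 1.0460/0.8000 = -2.2275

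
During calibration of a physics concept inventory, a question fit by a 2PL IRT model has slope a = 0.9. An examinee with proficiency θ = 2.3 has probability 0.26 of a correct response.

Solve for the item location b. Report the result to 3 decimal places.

3.462

P(θ) = 1 / (1 + exp(−a(θ − b)))
logit(0.26) = ln(0.26/0.74) = -1.0460
b = θ − logit/(a) = 2.3 − (-1.0460)/0.9000 = 3.4622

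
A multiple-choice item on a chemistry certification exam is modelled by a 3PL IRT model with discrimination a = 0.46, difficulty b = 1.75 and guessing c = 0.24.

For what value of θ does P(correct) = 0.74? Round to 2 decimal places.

3.17

P(θ) = c + (1 − c) · 1 / (1 + exp(−a(θ − b)))
Remove guessing floor: (0.74 − 0.24)/(1 − 0.24) = 0.6579
logit = ln(0.6579/0.3421) = 0.6539
θ = b + logit/(a) = 1.75 + 0.6539/0.4600 = 3.1716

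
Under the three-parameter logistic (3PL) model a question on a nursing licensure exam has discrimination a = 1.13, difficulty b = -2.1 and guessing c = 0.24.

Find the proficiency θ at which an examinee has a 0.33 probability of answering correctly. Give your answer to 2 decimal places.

-3.88

P(θ) = c + (1 − c) · 1 / (1 + exp(−a(θ − b)))
Remove guessing floor: (0.33 − 0.24)/(1 − 0.24) = 0.1184
logit = ln(0.1184/0.8816) = -2.0075
θ = b + logit/(a) = -2.1 + (-2.0075)/1.1300 = -3.8765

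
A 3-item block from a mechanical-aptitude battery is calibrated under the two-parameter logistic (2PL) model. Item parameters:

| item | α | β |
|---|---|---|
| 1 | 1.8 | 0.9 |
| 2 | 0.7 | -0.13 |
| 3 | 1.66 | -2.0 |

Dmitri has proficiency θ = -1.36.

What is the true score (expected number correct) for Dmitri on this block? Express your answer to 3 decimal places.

1.057

P(θ) = 1 / (1 + exp(−α(θ − β)))
P_1 = 1/(1+e^{4.0680}) = 0.0168
P_2 = 1/(1+e^{0.8610}) = 0.2971
P_3 = 1/(1+e^{-1.0624}) = 0.7431
E[score] = 0.0168 + 0.2971 + 0.7431 = 1.0571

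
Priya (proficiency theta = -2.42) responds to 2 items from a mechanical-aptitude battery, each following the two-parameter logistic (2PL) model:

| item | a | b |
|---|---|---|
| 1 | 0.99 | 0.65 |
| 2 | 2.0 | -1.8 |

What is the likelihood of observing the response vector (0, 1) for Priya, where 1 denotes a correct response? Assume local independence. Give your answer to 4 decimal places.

0.2142

P(theta) = 1 / (1 + exp(−a(theta − b)))
P_1 = 1/(1+e^{3.0393}) = 0.0457
P_2 = 1/(1+e^{1.2400}) = 0.2244
L = (1−P_1) × P_2 = 0.9543 × 0.2244 = 0.21418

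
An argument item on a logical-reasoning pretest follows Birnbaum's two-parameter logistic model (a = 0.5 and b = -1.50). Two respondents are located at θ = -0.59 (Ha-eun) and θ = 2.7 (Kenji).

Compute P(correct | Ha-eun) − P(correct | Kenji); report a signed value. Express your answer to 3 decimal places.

-0.279

P(θ) = 1 / (1 + exp(−a(θ − b)))
P(Ha-eun) = 0.6118  [exponent 0.4550]
P(Kenji) = 0.8909  [exponent 2.1000]
Difference = 0.6118 − 0.8909 = -0.2791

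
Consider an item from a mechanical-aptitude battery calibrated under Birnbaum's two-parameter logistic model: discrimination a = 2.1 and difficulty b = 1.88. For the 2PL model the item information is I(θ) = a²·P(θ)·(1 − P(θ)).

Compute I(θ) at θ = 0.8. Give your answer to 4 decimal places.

P = 1/(1+e^{2.2680}) = 0.0938
P(1−P) = 0.0938 × 0.9062 = 0.0850
I = a² × P(1−P) = 2.1² × 0.0850 = 0.37489

0.3749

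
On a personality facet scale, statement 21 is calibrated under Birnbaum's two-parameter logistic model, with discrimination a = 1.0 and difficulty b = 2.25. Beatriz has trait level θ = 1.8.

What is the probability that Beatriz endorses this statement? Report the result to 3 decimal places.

0.389

P(θ) = 1 / (1 + exp(−a(θ − b)))
Exponent: 1.0 × (1.8 − 2.25) = -0.4500
1/(1 + e^{0.4500}) = 0.3894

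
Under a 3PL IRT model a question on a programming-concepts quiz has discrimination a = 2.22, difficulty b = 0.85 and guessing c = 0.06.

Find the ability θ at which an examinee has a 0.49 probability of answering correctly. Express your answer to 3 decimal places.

0.773

P(θ) = c + (1 − c) · 1 / (1 + exp(−a(θ − b)))
Remove guessing floor: (0.49 − 0.06)/(1 − 0.06) = 0.4574
logit = ln(0.4574/0.5426) = -0.1706
θ = b + logit/(a) = 0.85 + (-0.1706)/2.2200 = 0.7731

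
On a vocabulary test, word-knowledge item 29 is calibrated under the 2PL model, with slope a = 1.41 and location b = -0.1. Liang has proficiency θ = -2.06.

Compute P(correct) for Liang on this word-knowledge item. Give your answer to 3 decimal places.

0.059

P(θ) = 1 / (1 + exp(−a(θ − b)))
Exponent: 1.41 × (-2.06 − (-0.1)) = -2.7636
1/(1 + e^{2.7636}) = 0.0593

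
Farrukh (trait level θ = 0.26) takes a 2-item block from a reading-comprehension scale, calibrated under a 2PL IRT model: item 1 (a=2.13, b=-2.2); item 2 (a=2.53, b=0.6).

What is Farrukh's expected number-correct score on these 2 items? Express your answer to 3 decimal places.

1.292

P(θ) = 1 / (1 + exp(−a(θ − b)))
P_1 = 1/(1+e^{-5.2398}) = 0.9947
P_2 = 1/(1+e^{0.8602}) = 0.2973
E[score] = 0.9947 + 0.2973 = 1.2920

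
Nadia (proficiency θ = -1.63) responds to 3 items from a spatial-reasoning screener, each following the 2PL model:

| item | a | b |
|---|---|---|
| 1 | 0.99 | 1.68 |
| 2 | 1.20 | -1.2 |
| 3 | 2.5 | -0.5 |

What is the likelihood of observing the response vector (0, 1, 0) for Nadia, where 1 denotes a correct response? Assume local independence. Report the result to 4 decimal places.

0.3400

P(θ) = 1 / (1 + exp(−a(θ − b)))
P_1 = 1/(1+e^{3.2769}) = 0.0364
P_2 = 1/(1+e^{0.5160}) = 0.3738
P_3 = 1/(1+e^{2.8250}) = 0.0560
L = (1−P_1) × P_2 × (1−P_3) = 0.9636 × 0.3738 × 0.9440 = 0.34003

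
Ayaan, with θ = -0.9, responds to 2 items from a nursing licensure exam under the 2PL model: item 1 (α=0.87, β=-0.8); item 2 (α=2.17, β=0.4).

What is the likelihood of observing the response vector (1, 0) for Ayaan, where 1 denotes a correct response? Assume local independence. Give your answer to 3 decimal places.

0.451

P(θ) = 1 / (1 + exp(−α(θ − β)))
P_1 = 1/(1+e^{0.0870}) = 0.4783
P_2 = 1/(1+e^{2.8210}) = 0.0562
L = P_1 × (1−P_2) = 0.4783 × 0.9438 = 0.45139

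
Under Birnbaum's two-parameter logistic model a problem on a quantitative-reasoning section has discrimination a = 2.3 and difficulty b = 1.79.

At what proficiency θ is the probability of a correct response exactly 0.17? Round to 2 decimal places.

1.10

P(θ) = 1 / (1 + exp(−a(θ − b)))
logit = ln(0.1700/0.8300) = -1.5856
θ = b + logit/(a) = 1.79 + (-1.5856)/2.3000 = 1.1006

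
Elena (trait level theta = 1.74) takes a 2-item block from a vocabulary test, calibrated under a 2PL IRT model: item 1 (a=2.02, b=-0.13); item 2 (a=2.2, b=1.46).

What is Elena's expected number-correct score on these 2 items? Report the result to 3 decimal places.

P(theta) = 1 / (1 + exp(−a(theta − b)))
P_1 = 1/(1+e^{-3.7774}) = 0.9776
P_2 = 1/(1+e^{-0.6160}) = 0.6493
E[score] = 0.9776 + 0.6493 = 1.6269

1.627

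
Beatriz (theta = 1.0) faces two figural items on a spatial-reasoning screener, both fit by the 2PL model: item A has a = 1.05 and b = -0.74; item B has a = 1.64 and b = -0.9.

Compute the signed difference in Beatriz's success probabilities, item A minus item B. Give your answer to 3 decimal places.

P(theta) = 1 / (1 + exp(−a(theta − b)))
P_A = 0.8614
P_B = 0.9575
P_A − P_B = -0.0961

-0.096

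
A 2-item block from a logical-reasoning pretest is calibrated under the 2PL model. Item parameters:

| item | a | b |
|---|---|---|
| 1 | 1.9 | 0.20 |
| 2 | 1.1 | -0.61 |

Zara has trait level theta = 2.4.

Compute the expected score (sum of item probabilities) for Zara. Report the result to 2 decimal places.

1.95

P(theta) = 1 / (1 + exp(−a(theta − b)))
P_1 = 1/(1+e^{-4.1800}) = 0.9849
P_2 = 1/(1+e^{-3.3110}) = 0.9648
E[score] = 0.9849 + 0.9648 = 1.9497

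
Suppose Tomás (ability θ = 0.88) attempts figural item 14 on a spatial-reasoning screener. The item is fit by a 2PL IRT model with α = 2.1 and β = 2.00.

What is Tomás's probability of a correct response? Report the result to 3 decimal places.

0.087

P(θ) = 1 / (1 + exp(−α(θ − β)))
Exponent: 2.1 × (0.88 − 2.00) = -2.3520
1/(1 + e^{2.3520}) = 0.0869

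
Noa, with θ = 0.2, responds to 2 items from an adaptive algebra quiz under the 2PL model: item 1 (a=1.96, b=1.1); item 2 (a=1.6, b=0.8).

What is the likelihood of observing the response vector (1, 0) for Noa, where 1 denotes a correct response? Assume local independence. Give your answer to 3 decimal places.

P(θ) = 1 / (1 + exp(−a(θ − b)))
P_1 = 1/(1+e^{1.7640}) = 0.1463
P_2 = 1/(1+e^{0.9600}) = 0.2769
L = P_1 × (1−P_2) = 0.1463 × 0.7231 = 0.10579

0.106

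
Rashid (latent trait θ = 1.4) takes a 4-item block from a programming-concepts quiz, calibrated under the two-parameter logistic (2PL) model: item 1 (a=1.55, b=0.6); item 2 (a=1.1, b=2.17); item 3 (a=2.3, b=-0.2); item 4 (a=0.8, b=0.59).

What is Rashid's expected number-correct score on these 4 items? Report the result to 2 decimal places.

P(θ) = 1 / (1 + exp(−a(θ − b)))
P_1 = 1/(1+e^{-1.2400}) = 0.7756
P_2 = 1/(1+e^{0.8470}) = 0.3001
P_3 = 1/(1+e^{-3.6800}) = 0.9754
P_4 = 1/(1+e^{-0.6480}) = 0.6566
E[score] = 0.7756 + 0.3001 + 0.9754 + 0.6566 = 2.7076

2.71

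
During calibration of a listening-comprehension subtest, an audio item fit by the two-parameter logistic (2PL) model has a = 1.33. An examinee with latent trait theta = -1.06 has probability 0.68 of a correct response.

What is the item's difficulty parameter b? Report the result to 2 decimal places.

P(theta) = 1 / (1 + exp(−a(theta − b)))
logit(0.68) = ln(0.68/0.32) = 0.7538
b = theta − logit/(a) = -1.06 − 0.7538/1.3300 = -1.6267

-1.63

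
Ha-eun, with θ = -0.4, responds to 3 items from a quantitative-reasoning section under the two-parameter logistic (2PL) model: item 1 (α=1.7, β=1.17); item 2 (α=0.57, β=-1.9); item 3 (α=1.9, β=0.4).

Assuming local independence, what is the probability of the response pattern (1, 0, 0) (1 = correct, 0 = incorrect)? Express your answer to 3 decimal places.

P(θ) = 1 / (1 + exp(−α(θ − β)))
P_1 = 1/(1+e^{2.6690}) = 0.0648
P_2 = 1/(1+e^{-0.8550}) = 0.7016
P_3 = 1/(1+e^{1.5200}) = 0.1795
L = P_1 × (1−P_2) × (1−P_3) = 0.0648 × 0.2984 × 0.8205 = 0.01587

0.016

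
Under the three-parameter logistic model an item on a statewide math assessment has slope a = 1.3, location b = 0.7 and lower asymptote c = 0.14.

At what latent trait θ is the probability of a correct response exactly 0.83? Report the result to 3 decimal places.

P(θ) = c + (1 − c) · 1 / (1 + exp(−a(θ − b)))
Remove guessing floor: (0.83 − 0.14)/(1 − 0.14) = 0.8023
logit = ln(0.8023/0.1977) = 1.4009
θ = b + logit/(a) = 0.7 + 1.4009/1.3000 = 1.7776

1.778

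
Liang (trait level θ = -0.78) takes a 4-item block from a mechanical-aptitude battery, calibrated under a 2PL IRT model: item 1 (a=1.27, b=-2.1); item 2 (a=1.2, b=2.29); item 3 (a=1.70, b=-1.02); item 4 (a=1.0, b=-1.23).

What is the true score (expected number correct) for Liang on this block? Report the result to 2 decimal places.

P(θ) = 1 / (1 + exp(−a(θ − b)))
P_1 = 1/(1+e^{-1.6764}) = 0.8424
P_2 = 1/(1+e^{3.6840}) = 0.0245
P_3 = 1/(1+e^{-0.4080}) = 0.6006
P_4 = 1/(1+e^{-0.4500}) = 0.6106
E[score] = 0.8424 + 0.0245 + 0.6006 + 0.6106 = 2.0782

2.08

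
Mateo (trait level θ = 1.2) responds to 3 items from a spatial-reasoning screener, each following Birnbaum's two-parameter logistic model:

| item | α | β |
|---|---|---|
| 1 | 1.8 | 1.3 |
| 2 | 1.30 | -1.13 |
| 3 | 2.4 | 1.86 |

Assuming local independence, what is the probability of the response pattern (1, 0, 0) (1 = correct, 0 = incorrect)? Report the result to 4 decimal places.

0.0174

P(θ) = 1 / (1 + exp(−α(θ − β)))
P_1 = 1/(1+e^{0.1800}) = 0.4551
P_2 = 1/(1+e^{-3.0290}) = 0.9539
P_3 = 1/(1+e^{1.5840}) = 0.1702
L = P_1 × (1−P_2) × (1−P_3) = 0.4551 × 0.0461 × 0.8298 = 0.01742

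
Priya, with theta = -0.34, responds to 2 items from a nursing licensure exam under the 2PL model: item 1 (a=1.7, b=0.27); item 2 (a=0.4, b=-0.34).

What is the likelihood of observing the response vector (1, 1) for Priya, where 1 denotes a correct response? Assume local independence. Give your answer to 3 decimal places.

0.131

P(theta) = 1 / (1 + exp(−a(theta − b)))
P_1 = 1/(1+e^{1.0370}) = 0.2617
P_2 = 1/(1+e^{0.0000}) = 0.5000
L = P_1 × P_2 = 0.2617 × 0.5000 = 0.13086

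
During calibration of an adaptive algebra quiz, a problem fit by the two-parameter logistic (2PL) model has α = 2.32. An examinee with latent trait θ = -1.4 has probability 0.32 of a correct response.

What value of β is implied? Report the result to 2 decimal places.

-1.08

P(θ) = 1 / (1 + exp(−α(θ − β)))
logit(0.32) = ln(0.32/0.68) = -0.7538
β = θ − logit/(α) = -1.4 − (-0.7538)/2.3200 = -1.0751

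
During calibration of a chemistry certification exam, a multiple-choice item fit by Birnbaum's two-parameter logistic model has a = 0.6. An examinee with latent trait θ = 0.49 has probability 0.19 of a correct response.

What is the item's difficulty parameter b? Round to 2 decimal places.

P(θ) = 1 / (1 + exp(−a(θ − b)))
logit(0.19) = ln(0.19/0.81) = -1.4500
b = θ − logit/(a) = 0.49 − (-1.4500)/0.6000 = 2.9067

2.91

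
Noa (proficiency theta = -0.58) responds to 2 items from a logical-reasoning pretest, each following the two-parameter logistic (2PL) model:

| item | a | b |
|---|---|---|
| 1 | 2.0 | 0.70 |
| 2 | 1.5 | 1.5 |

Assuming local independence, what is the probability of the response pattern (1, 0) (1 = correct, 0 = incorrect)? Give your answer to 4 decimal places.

P(theta) = 1 / (1 + exp(−a(theta − b)))
P_1 = 1/(1+e^{2.5600}) = 0.0718
P_2 = 1/(1+e^{3.1200}) = 0.0423
L = P_1 × (1−P_2) = 0.0718 × 0.9577 = 0.06872

0.0687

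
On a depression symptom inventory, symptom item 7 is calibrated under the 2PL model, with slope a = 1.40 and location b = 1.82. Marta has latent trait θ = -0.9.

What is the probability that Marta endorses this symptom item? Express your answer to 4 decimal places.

P(θ) = 1 / (1 + exp(−a(θ − b)))
Exponent: 1.40 × (-0.9 − 1.82) = -3.8080
1/(1 + e^{3.8080}) = 0.0217

0.0217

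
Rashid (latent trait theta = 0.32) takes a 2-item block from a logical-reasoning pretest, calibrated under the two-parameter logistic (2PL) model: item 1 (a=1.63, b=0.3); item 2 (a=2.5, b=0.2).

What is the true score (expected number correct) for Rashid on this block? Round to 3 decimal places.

P(theta) = 1 / (1 + exp(−a(theta − b)))
P_1 = 1/(1+e^{-0.0326}) = 0.5081
P_2 = 1/(1+e^{-0.3000}) = 0.5744
E[score] = 0.5081 + 0.5744 = 1.0826

1.083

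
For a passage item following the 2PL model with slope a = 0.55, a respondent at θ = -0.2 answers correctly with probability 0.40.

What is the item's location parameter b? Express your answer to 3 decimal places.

0.537

P(θ) = 1 / (1 + exp(−a(θ − b)))
logit(0.40) = ln(0.40/0.60) = -0.4055
b = θ − logit/(a) = -0.2 − (-0.4055)/0.5500 = 0.5372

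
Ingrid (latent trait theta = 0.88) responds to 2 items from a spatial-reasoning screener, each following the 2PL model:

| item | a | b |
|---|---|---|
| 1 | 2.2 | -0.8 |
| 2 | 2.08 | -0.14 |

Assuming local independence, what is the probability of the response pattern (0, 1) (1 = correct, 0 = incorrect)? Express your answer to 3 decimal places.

0.022

P(theta) = 1 / (1 + exp(−a(theta − b)))
P_1 = 1/(1+e^{-3.6960}) = 0.9758
P_2 = 1/(1+e^{-2.1216}) = 0.8930
L = (1−P_1) × P_2 = 0.0242 × 0.8930 = 0.02163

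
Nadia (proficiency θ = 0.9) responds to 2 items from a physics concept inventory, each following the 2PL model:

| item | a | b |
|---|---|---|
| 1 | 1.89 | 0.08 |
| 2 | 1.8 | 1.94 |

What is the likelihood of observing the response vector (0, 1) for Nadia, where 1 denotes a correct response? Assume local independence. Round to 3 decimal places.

P(θ) = 1 / (1 + exp(−a(θ − b)))
P_1 = 1/(1+e^{-1.5498}) = 0.8249
P_2 = 1/(1+e^{1.8720}) = 0.1333
L = (1−P_1) × P_2 = 0.1751 × 0.1333 = 0.02334

0.023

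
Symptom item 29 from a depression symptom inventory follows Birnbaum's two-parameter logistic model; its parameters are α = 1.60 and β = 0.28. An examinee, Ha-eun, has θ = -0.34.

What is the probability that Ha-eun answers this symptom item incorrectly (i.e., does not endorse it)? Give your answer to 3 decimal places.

0.729

P(θ) = 1 / (1 + exp(−α(θ − β)))
Exponent: 1.60 × (-0.34 − 0.28) = -0.9920
1/(1 + e^{0.9920}) = 0.2705
P(incorrect) = 1 − 0.2705 = 0.7295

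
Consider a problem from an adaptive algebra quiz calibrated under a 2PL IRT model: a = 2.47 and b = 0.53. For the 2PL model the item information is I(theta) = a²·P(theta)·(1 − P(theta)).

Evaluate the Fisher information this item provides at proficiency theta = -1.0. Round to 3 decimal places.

0.133

P = 1/(1+e^{3.7791}) = 0.0223
P(1−P) = 0.0223 × 0.9777 = 0.0218
I = a² × P(1−P) = 2.47² × 0.0218 = 0.13321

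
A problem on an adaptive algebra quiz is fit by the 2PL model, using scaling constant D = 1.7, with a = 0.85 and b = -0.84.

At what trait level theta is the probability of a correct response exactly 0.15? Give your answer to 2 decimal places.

P(theta) = 1 / (1 + exp(−D·a(theta − b)))
logit = ln(0.1500/0.8500) = -1.7346
theta = b + logit/(1.7·a) = -0.84 + (-1.7346)/1.4450 = -2.0404

-2.04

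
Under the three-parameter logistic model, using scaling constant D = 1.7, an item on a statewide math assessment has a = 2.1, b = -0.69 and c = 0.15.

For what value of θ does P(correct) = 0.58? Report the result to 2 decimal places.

P(θ) = c + (1 − c) · 1 / (1 + exp(−D·a(θ − b)))
Remove guessing floor: (0.58 − 0.15)/(1 − 0.15) = 0.5059
logit = ln(0.5059/0.4941) = 0.0235
θ = b + logit/(1.7·a) = -0.69 + 0.0235/3.5700 = -0.6834

-0.68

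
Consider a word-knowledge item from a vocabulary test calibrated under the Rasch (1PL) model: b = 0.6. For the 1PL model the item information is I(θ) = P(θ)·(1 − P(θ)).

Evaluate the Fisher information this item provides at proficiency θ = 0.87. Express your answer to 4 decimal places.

P = 1/(1+e^{-0.2700}) = 0.5671
P(1−P) = 0.5671 × 0.4329 = 0.2455
I = P(1−P) = 0.24550

0.2455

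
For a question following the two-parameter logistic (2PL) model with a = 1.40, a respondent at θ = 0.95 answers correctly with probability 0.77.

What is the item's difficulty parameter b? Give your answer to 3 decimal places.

0.087

P(θ) = 1 / (1 + exp(−a(θ − b)))
logit(0.77) = ln(0.77/0.23) = 1.2083
b = θ − logit/(a) = 0.95 − 1.2083/1.4000 = 0.0869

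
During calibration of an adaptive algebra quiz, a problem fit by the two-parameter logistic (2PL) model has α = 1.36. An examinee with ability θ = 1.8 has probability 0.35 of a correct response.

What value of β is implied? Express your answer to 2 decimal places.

2.26

P(θ) = 1 / (1 + exp(−α(θ − β)))
logit(0.35) = ln(0.35/0.65) = -0.6190
β = θ − logit/(α) = 1.8 − (-0.6190)/1.3600 = 2.2552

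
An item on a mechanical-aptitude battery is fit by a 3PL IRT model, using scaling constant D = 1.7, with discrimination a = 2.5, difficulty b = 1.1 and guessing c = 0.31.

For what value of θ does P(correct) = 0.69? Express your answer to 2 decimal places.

P(θ) = c + (1 − c) · 1 / (1 + exp(−D·a(θ − b)))
Remove guessing floor: (0.69 − 0.31)/(1 − 0.31) = 0.5507
logit = ln(0.5507/0.4493) = 0.2036
θ = b + logit/(1.7·a) = 1.1 + 0.2036/4.2500 = 1.1479

1.15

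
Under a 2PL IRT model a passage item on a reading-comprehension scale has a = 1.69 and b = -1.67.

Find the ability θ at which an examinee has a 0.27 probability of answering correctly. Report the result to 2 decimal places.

P(θ) = 1 / (1 + exp(−a(θ − b)))
logit = ln(0.2700/0.7300) = -0.9946
θ = b + logit/(a) = -1.67 + (-0.9946)/1.6900 = -2.2585

-2.26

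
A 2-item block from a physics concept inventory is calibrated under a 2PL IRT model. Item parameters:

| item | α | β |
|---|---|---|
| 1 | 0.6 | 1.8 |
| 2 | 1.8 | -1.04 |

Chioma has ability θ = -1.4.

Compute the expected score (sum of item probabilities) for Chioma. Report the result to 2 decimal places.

0.47

P(θ) = 1 / (1 + exp(−α(θ − β)))
P_1 = 1/(1+e^{1.9200}) = 0.1279
P_2 = 1/(1+e^{0.6480}) = 0.3434
E[score] = 0.1279 + 0.3434 = 0.4713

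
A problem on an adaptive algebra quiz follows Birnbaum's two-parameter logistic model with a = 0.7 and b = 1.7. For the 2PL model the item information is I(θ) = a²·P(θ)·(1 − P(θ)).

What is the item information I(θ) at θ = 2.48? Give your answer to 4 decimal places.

P = 1/(1+e^{-0.5460}) = 0.6332
P(1−P) = 0.6332 × 0.3668 = 0.2323
I = a² × P(1−P) = 0.7² × 0.2323 = 0.11381

0.1138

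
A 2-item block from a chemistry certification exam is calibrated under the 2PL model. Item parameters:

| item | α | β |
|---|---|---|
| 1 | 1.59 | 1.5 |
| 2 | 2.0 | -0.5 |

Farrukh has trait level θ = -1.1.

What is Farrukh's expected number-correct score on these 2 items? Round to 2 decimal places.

P(θ) = 1 / (1 + exp(−α(θ − β)))
P_1 = 1/(1+e^{4.1340}) = 0.0158
P_2 = 1/(1+e^{1.2000}) = 0.2315
E[score] = 0.0158 + 0.2315 = 0.2472

0.25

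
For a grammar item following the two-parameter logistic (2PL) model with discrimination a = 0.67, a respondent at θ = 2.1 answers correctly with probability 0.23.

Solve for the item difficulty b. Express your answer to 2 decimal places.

P(θ) = 1 / (1 + exp(−a(θ − b)))
logit(0.23) = ln(0.23/0.77) = -1.2083
b = θ − logit/(a) = 2.1 − (-1.2083)/0.6700 = 3.9034

3.90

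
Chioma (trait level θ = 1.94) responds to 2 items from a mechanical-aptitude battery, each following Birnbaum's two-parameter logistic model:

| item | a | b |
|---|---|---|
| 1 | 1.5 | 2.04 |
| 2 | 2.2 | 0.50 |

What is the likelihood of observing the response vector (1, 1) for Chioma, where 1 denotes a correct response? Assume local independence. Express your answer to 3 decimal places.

0.444

P(θ) = 1 / (1 + exp(−a(θ − b)))
P_1 = 1/(1+e^{0.1500}) = 0.4626
P_2 = 1/(1+e^{-3.1680}) = 0.9596
L = P_1 × P_2 = 0.4626 × 0.9596 = 0.44389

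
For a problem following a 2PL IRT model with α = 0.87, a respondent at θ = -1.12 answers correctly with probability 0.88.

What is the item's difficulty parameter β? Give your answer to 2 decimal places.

-3.41

P(θ) = 1 / (1 + exp(−α(θ − β)))
logit(0.88) = ln(0.88/0.12) = 1.9924
β = θ − logit/(α) = -1.12 − 1.9924/0.8700 = -3.4101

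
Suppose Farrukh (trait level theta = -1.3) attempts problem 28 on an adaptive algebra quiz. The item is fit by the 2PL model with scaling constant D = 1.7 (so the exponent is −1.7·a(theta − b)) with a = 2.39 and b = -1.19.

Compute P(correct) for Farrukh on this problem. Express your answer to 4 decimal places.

P(theta) = 1 / (1 + exp(−D·a(theta − b)))
Exponent: 1.7 × 2.39 × (-1.3 − (-1.19)) = -0.4469
1/(1 + e^{0.4469}) = 0.3901
P = 0.3901

0.3901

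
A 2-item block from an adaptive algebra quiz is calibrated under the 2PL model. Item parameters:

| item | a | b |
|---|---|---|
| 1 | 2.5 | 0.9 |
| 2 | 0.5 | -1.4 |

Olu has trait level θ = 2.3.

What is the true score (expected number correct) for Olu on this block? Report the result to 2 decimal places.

P(θ) = 1 / (1 + exp(−a(θ − b)))
P_1 = 1/(1+e^{-3.5000}) = 0.9707
P_2 = 1/(1+e^{-1.8500}) = 0.8641
E[score] = 0.9707 + 0.8641 = 1.8348

1.83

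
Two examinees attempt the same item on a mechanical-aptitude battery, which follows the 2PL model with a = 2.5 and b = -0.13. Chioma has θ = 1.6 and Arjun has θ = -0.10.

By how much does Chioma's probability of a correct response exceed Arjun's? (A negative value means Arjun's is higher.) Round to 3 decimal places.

P(θ) = 1 / (1 + exp(−a(θ − b)))
P(Chioma) = 0.9869  [exponent 4.3250]
P(Arjun) = 0.5187  [exponent 0.0750]
Difference = 0.9869 − 0.5187 = 0.4682

0.468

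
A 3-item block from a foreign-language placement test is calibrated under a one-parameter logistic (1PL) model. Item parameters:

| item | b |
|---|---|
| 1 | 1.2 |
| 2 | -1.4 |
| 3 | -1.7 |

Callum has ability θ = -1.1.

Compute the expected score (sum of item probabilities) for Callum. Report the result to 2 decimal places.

P(θ) = 1 / (1 + exp(−(θ − b)))
P_1 = 1/(1+e^{2.3000}) = 0.0911
P_2 = 1/(1+e^{-0.3000}) = 0.5744
P_3 = 1/(1+e^{-0.6000}) = 0.6457
E[score] = 0.0911 + 0.5744 + 0.6457 = 1.3112

1.31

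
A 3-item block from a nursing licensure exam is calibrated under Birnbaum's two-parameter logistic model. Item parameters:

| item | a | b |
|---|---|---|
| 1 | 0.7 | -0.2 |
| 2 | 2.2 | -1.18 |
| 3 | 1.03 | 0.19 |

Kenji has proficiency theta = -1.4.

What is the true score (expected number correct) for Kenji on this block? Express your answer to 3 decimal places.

0.846

P(theta) = 1 / (1 + exp(−a(theta − b)))
P_1 = 1/(1+e^{0.8400}) = 0.3015
P_2 = 1/(1+e^{0.4840}) = 0.3813
P_3 = 1/(1+e^{1.6377}) = 0.1628
E[score] = 0.3015 + 0.3813 + 0.1628 = 0.8456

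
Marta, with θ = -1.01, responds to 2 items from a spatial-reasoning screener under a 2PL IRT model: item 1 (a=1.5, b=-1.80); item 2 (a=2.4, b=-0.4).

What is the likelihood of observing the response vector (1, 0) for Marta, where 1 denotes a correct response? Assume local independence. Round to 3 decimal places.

0.622

P(θ) = 1 / (1 + exp(−a(θ − b)))
P_1 = 1/(1+e^{-1.1850}) = 0.7658
P_2 = 1/(1+e^{1.4640}) = 0.1879
L = P_1 × (1−P_2) = 0.7658 × 0.8121 = 0.62198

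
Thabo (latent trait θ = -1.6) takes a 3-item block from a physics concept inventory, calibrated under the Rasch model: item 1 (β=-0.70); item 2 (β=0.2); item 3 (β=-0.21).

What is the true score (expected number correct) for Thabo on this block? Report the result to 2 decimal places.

P(θ) = 1 / (1 + exp(−(θ − β)))
P_1 = 1/(1+e^{0.9000}) = 0.2891
P_2 = 1/(1+e^{1.8000}) = 0.1419
P_3 = 1/(1+e^{1.3900}) = 0.1994
E[score] = 0.2891 + 0.1419 + 0.1994 = 0.6303

0.63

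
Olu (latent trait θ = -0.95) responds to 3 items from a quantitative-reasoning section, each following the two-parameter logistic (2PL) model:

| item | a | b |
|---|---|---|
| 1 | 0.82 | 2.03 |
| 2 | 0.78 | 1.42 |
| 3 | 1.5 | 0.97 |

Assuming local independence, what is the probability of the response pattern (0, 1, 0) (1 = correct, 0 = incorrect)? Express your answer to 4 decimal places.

0.1185

P(θ) = 1 / (1 + exp(−a(θ − b)))
P_1 = 1/(1+e^{2.4436}) = 0.0799
P_2 = 1/(1+e^{1.8486}) = 0.1360
P_3 = 1/(1+e^{2.8800}) = 0.0532
L = (1−P_1) × P_2 × (1−P_3) = 0.9201 × 0.1360 × 0.9468 = 0.11851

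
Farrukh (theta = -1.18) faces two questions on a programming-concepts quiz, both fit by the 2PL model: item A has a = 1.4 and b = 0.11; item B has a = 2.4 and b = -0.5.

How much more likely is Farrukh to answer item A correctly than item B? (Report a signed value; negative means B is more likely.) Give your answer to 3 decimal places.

-0.022

P(theta) = 1 / (1 + exp(−a(theta − b)))
P_A = 0.1411
P_B = 0.1636
P_A − P_B = -0.0224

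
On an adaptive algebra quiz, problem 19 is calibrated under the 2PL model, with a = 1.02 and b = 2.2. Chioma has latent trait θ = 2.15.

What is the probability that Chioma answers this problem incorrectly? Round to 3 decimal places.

0.513

P(θ) = 1 / (1 + exp(−a(θ − b)))
Exponent: 1.02 × (2.15 − 2.2) = -0.0510
1/(1 + e^{0.0510}) = 0.4873
P(incorrect) = 1 − 0.4873 = 0.5127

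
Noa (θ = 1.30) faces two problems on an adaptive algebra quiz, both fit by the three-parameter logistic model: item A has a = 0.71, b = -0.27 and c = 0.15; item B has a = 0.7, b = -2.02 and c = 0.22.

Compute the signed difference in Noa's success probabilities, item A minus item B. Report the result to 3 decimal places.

P(θ) = c + (1 − c) · 1 / (1 + exp(−a(θ − b)))
P_A = 0.7901
P_B = 0.9305
P_A − P_B = -0.1404

-0.140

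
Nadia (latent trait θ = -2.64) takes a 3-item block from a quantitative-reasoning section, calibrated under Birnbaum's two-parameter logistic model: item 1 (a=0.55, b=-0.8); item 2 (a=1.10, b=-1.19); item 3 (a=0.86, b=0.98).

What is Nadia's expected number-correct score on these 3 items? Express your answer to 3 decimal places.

0.478

P(θ) = 1 / (1 + exp(−a(θ − b)))
P_1 = 1/(1+e^{1.0120}) = 0.2666
P_2 = 1/(1+e^{1.5950}) = 0.1687
P_3 = 1/(1+e^{3.1132}) = 0.0426
E[score] = 0.2666 + 0.1687 + 0.0426 = 0.4778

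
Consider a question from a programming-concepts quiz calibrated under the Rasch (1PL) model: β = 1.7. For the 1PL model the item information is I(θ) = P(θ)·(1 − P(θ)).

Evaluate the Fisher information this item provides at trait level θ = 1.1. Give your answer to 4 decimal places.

0.2288

P = 1/(1+e^{0.6000}) = 0.3543
P(1−P) = 0.3543 × 0.6457 = 0.2288
I = P(1−P) = 0.22878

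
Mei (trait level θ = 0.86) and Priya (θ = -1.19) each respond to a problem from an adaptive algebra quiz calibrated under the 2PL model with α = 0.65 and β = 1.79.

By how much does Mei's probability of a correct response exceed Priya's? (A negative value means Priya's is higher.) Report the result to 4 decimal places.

0.2273

P(θ) = 1 / (1 + exp(−α(θ − β)))
P(Mei) = 0.3533  [exponent -0.6045]
P(Priya) = 0.1260  [exponent -1.9370]
Difference = 0.3533 − 0.1260 = 0.2273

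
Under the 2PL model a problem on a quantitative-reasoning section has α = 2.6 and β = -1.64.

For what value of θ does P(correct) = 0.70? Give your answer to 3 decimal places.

P(θ) = 1 / (1 + exp(−α(θ − β)))
logit = ln(0.7000/0.3000) = 0.8473
θ = β + logit/(α) = -1.64 + 0.8473/2.6000 = -1.3141

-1.314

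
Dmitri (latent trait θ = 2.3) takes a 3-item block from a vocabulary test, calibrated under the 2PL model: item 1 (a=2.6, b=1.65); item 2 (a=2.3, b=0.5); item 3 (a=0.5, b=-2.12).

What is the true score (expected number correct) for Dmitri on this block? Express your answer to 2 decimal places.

P(θ) = 1 / (1 + exp(−a(θ − b)))
P_1 = 1/(1+e^{-1.6900}) = 0.8442
P_2 = 1/(1+e^{-4.1400}) = 0.9843
P_3 = 1/(1+e^{-2.2100}) = 0.9011
E[score] = 0.8442 + 0.9843 + 0.9011 = 2.7297

2.73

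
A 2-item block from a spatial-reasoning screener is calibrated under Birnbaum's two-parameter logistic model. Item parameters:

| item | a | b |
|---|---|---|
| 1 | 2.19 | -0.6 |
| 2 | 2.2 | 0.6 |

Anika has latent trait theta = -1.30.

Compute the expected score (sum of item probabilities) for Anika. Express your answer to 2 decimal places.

0.19

P(theta) = 1 / (1 + exp(−a(theta − b)))
P_1 = 1/(1+e^{1.5330}) = 0.1776
P_2 = 1/(1+e^{4.1800}) = 0.0151
E[score] = 0.1776 + 0.0151 = 0.1926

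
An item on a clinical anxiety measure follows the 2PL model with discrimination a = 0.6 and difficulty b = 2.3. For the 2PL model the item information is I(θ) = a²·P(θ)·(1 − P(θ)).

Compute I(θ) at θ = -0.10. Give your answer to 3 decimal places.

P = 1/(1+e^{1.4400}) = 0.1915
P(1−P) = 0.1915 × 0.8085 = 0.1549
I = a² × P(1−P) = 0.6² × 0.1549 = 0.05575

0.056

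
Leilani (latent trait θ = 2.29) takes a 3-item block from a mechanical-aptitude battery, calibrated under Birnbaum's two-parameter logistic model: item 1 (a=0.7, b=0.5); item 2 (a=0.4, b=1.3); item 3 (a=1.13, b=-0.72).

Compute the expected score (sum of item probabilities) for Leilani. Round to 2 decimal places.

2.34

P(θ) = 1 / (1 + exp(−a(θ − b)))
P_1 = 1/(1+e^{-1.2530}) = 0.7778
P_2 = 1/(1+e^{-0.3960}) = 0.5977
P_3 = 1/(1+e^{-3.4013}) = 0.9677
E[score] = 0.7778 + 0.5977 + 0.9677 = 2.3433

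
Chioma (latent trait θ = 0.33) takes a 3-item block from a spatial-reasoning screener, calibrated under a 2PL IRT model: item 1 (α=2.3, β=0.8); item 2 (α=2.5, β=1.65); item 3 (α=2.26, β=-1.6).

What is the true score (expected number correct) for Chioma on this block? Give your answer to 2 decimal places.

1.28

P(θ) = 1 / (1 + exp(−α(θ − β)))
P_1 = 1/(1+e^{1.0810}) = 0.2533
P_2 = 1/(1+e^{3.3000}) = 0.0356
P_3 = 1/(1+e^{-4.3618}) = 0.9874
E[score] = 0.2533 + 0.0356 + 0.9874 = 1.2763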